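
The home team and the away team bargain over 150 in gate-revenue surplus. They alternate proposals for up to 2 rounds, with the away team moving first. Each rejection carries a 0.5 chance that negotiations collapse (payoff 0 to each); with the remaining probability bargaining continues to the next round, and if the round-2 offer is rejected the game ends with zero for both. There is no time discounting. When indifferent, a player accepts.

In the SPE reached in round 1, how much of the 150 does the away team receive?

Round 2 (the home team proposes): the away team will accept anything ≥ 0, so the home team offers 0 and keeps 150.
Round 1 (the away team proposes): rejecting gives the home team an expected 0.5 × 150 = 75. The away team offers 75 and keeps 150 − 75 = 75.

75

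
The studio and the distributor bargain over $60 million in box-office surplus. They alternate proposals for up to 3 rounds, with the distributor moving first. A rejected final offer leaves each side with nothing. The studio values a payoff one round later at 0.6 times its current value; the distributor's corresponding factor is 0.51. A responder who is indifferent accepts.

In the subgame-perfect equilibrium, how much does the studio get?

17.64

Round 3 (the distributor proposes): rejection yields 0 for the studio; the distributor offers 0 and keeps 60.
Round 2 (the studio proposes): the distributor can get 60 next round, worth 0.51 × 60 = 30.6 now, so the studio offers 30.6, keeping 29.4.
Round 1 (the distributor proposes): the studio can get 29.4 next round, worth 0.6 × 29.4 = 17.64 now. The distributor offers 17.64 and keeps 60 − 17.64 = 42.36.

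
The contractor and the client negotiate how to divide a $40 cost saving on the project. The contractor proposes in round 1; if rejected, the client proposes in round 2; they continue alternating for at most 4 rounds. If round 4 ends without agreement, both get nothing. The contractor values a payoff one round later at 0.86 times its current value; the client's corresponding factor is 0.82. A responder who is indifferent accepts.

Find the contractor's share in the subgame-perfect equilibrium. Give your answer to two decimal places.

12.28

Round 4 (the client proposes): the contractor will accept anything ≥ 0, so the client offers 0 and keeps 40.
Round 3 (the contractor proposes): the client can get 40 next round, worth 0.82 × 40 = 32.8 now, so the contractor offers 32.8, keeping 7.2.
Round 2 (the client proposes): the contractor can get 7.2 next round, worth 0.86 × 7.2 = 6.192 now; the client offers that and keeps 33.808.
Round 1 (the contractor proposes): the client can get 33.808 next round, worth 0.82 × 33.808 = 27.72256 now; the contractor offers that and keeps 12.27744.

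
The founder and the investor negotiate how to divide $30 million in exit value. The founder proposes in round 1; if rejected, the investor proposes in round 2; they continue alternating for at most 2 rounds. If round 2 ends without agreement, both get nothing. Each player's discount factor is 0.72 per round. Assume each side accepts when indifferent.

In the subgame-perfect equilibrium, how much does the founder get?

Work backward from the last round.
Round 2 (the investor proposes): rejection yields 0 for the founder; the investor offers 0 and keeps 30.
Round 1 (the founder proposes): the investor can get 30 next round, worth 0.72 × 30 = 21.6 now; the founder offers that and keeps 8.4.

8.4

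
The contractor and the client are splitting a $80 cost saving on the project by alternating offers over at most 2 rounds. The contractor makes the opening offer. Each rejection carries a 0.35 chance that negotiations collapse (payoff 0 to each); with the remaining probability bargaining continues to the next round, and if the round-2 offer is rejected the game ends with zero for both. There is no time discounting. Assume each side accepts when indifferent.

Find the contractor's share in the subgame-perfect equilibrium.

Round 2 (the client proposes): rejection yields 0 for the contractor; the client offers 0 and keeps 80.
Round 1 (the contractor proposes): rejecting gives the client an expected 0.65 × 80 = 52, so the contractor offers 52, keeping 28.

28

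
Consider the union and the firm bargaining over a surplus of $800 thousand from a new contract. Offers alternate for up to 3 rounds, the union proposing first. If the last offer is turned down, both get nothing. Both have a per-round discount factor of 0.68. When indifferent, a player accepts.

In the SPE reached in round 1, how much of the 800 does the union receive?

625.92

Round 3 (the union proposes): rejection yields 0 for the firm; the union offers 0 and keeps 800.
Round 2 (the firm proposes): the union can get 800 next round, worth 0.68 × 800 = 544 now, so the firm offers 544, keeping 256.
Round 1 (the union proposes): the firm can get 256 next round, worth 0.68 × 256 = 174.08 now. The union offers 174.08 and keeps 800 − 174.08 = 625.92.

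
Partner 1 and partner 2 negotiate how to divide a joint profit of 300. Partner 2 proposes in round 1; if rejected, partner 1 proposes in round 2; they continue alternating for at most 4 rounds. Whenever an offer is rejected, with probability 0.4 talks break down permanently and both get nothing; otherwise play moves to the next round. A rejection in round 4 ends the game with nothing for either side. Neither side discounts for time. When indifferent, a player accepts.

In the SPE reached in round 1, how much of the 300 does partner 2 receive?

Round 4 (partner 1 proposes): partner 2 will accept anything ≥ 0, so partner 1 offers 0 and keeps 300.
Round 3 (partner 2 proposes): rejecting gives partner 1 an expected 0.6 × 300 = 180, so partner 2 offers 180, keeping 120.
Round 2 (partner 1 proposes): rejecting gives partner 2 an expected 0.6 × 120 = 72, so partner 1 offers 72, keeping 228.
Round 1 (partner 2 proposes): rejecting gives partner 1 an expected 0.6 × 228 = 136.8; partner 2 offers that and keeps 163.2.

163.2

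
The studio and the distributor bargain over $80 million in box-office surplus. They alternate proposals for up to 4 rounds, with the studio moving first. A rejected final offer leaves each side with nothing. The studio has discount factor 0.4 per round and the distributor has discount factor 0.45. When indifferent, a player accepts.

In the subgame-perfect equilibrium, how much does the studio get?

Round 4 (the distributor proposes): rejection yields 0 for the studio; the distributor offers 0 and keeps 80.
Round 3 (the studio proposes): the distributor can get 80 next round, worth 0.45 × 80 = 36 now; the studio offers that and keeps 44.
Round 2 (the distributor proposes): the studio can get 44 next round, worth 0.4 × 44 = 17.6 now, so the distributor offers 17.6, keeping 62.4.
Round 1 (the studio proposes): the distributor can get 62.4 next round, worth 0.45 × 62.4 = 28.08 now. The studio offers 28.08 and keeps 80 − 28.08 = 51.92.

51.92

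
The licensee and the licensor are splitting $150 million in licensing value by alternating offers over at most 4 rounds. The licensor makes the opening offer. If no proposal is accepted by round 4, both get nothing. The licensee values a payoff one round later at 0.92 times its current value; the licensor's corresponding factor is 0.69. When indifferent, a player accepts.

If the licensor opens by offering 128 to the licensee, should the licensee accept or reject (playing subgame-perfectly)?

Work out the licensee's continuation value if the offer is rejected.
Round 4 (the licensee proposes): the licensor will accept anything ≥ 0, so the licensee offers 0 and keeps 150.
Round 3 (the licensor proposes): the licensee can get 150 next round, worth 0.92 × 150 = 138 now. The licensor offers 138 and keeps 150 − 138 = 12.
Round 2 (the licensee proposes): the licensor can get 12 next round, worth 0.69 × 12 = 8.28 now; the licensee offers that and keeps 141.72.
So by rejecting in round 1, the licensee gets 141.72 next round, worth 0.92 × 141.72 = 130.3824 now.
Offer 128 < 130.3824, so the licensee rejects.

Reject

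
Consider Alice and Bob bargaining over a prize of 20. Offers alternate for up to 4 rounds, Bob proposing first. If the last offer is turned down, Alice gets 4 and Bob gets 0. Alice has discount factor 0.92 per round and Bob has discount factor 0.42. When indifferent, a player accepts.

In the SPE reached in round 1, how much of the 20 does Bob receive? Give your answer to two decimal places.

2.22

Solve by backward induction from round 4.
Round 4 (Alice proposes): rejection yields 0 for Bob; Alice offers 0 and keeps 20.
Round 3 (Bob proposes): Alice can get 20 next round, worth 0.92 × 20 = 18.4 now; Bob offers that and keeps 1.6.
Round 2 (Alice proposes): Bob can get 1.6 next round, worth 0.42 × 1.6 = 0.672 now, so Alice offers 0.672, keeping 19.328.
Round 1 (Bob proposes): Alice can get 19.328 next round, worth 0.92 × 19.328 = 17.78176 now. Bob offers 17.78176 and keeps 20 − 17.78176 = 2.21824.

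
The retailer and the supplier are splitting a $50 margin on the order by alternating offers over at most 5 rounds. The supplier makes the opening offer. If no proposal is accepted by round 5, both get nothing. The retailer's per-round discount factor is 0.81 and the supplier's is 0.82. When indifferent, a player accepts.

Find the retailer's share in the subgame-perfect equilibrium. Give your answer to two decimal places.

Work backward from the last round.
Round 5 (the supplier proposes): rejection yields 0 for the retailer; the supplier offers 0 and keeps 50.
Round 4 (the retailer proposes): the supplier can get 50 next round, worth 0.82 × 50 = 41 now, so the retailer offers 41, keeping 9.
Round 3 (the supplier proposes): the retailer can get 9 next round, worth 0.81 × 9 = 7.29 now. The supplier offers 7.29 and keeps 50 − 7.29 = 42.71.
Round 2 (the retailer proposes): the supplier can get 42.71 next round, worth 0.82 × 42.71 = 35.0222 now. The retailer offers 35.0222 and keeps 50 − 35.0222 = 14.9778.
Round 1 (the supplier proposes): the retailer can get 14.9778 next round, worth 0.81 × 14.9778 = 12.132018 now, so the supplier offers 12.132018, keeping 37.867982.

12.13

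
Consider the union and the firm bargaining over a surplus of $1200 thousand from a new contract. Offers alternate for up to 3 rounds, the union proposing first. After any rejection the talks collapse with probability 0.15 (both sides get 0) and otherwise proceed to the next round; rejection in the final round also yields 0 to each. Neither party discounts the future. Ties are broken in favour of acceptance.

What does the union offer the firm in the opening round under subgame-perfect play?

Round 3 (the union proposes): rejection yields 0 for the firm; the union offers 0 and keeps 1200.
Round 2 (the firm proposes): rejecting gives the union an expected 0.85 × 1200 = 1020. The firm offers 1020 and keeps 1200 − 1020 = 180.
Round 1 (the union proposes): rejecting gives the firm an expected 0.85 × 180 = 153, so the union offers 153, keeping 1047.

153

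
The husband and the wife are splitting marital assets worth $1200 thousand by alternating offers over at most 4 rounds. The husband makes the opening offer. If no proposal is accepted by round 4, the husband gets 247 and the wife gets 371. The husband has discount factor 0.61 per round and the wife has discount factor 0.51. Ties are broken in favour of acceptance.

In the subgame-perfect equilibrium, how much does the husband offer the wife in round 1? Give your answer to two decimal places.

Work backward from the last round.
Round 4 (the wife proposes): the husband gets 247 if talks fail, so the wife offers 247 and keeps 953.
Round 3 (the husband proposes): the wife can get 953 next round, worth 0.51 × 953 = 486.03 now. The husband offers 486.03 and keeps 1200 − 486.03 = 713.97.
Round 2 (the wife proposes): the husband can get 713.97 next round, worth 0.61 × 713.97 = 435.5217 now. The wife offers 435.5217 and keeps 1200 − 435.5217 = 764.4783.
Round 1 (the husband proposes): the wife can get 764.4783 next round, worth 0.51 × 764.4783 = 389.883933 now, so the husband offers 389.883933, keeping 810.116067.

389.88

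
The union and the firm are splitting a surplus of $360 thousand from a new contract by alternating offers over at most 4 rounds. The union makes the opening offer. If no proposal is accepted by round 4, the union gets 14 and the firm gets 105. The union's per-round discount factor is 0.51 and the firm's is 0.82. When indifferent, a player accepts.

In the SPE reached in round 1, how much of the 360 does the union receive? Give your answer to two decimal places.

By backward induction:
Round 4 (the firm proposes): the union gets 14 if talks fail, so the firm offers 14 and keeps 346.
Round 3 (the union proposes): the firm can get 346 next round, worth 0.82 × 346 = 283.72 now; the union offers that and keeps 76.28.
Round 2 (the firm proposes): the union can get 76.28 next round, worth 0.51 × 76.28 = 38.9028 now, so the firm offers 38.9028, keeping 321.0972.
Round 1 (the union proposes): the firm can get 321.0972 next round, worth 0.82 × 321.0972 = 263.299704 now, so the union offers 263.299704, keeping 96.700296.

96.70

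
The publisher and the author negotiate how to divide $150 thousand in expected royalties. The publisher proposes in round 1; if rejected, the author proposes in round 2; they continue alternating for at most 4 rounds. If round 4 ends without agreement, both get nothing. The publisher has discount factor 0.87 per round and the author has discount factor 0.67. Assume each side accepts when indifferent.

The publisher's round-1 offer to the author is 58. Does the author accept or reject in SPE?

Reject

Round 4 (the author proposes): the publisher will accept anything ≥ 0, so the author offers 0 and keeps 150.
Round 3 (the publisher proposes): the author can get 150 next round, worth 0.67 × 150 = 100.5 now. The publisher offers 100.5 and keeps 150 − 100.5 = 49.5.
Round 2 (the author proposes): the publisher can get 49.5 next round, worth 0.87 × 49.5 = 43.065 now, so the author offers 43.065, keeping 106.935.
So by rejecting in round 1, the author gets 106.935 next round, worth 0.67 × 106.935 = 71.64645 now.
Offer 58 < 71.64645, so the author rejects.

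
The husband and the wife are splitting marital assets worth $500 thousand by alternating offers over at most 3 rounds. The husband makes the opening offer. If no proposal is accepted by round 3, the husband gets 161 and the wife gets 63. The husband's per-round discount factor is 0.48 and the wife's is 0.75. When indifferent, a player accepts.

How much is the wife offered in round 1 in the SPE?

217.68

Round 3 (the husband proposes): the wife gets 63 if talks fail, so the husband offers 63 and keeps 437.
Round 2 (the wife proposes): the husband can get 437 next round, worth 0.48 × 437 = 209.76 now. The wife offers 209.76 and keeps 500 − 209.76 = 290.24.
Round 1 (the husband proposes): the wife can get 290.24 next round, worth 0.75 × 290.24 = 217.68 now. The husband offers 217.68 and keeps 500 − 217.68 = 282.32.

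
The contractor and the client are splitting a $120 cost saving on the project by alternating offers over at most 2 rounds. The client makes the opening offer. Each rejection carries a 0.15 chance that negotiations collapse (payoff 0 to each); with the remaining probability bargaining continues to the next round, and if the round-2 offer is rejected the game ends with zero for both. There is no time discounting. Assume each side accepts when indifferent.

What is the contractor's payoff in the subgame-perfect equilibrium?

By backward induction:
Round 2 (the contractor proposes): the client will accept anything ≥ 0, so the contractor offers 0 and keeps 120.
Round 1 (the client proposes): rejecting gives the contractor an expected 0.85 × 120 = 102; the client offers that and keeps 18.

102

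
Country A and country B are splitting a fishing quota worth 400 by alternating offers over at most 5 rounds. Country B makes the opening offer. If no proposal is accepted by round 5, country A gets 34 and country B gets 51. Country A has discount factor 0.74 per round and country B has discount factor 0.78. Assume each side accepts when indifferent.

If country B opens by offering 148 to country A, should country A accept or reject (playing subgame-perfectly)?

Work out country A's continuation value if the offer is rejected.
Round 5 (country B proposes): country A gets 34 if talks fail, so country B offers 34 and keeps 366.
Round 4 (country A proposes): country B can get 366 next round, worth 0.78 × 366 = 285.48 now; country A offers that and keeps 114.52.
Round 3 (country B proposes): country A can get 114.52 next round, worth 0.74 × 114.52 = 84.7448 now, so country B offers 84.7448, keeping 315.2552.
Round 2 (country A proposes): country B can get 315.2552 next round, worth 0.78 × 315.2552 = 245.899056 now, so country A offers 245.899056, keeping 154.100944.
So by rejecting in round 1, country A gets 154.100944 next round, worth 0.74 × 154.100944 = 114.03469856 now.
Offer 148 ≥ 114.03469856, so country A accepts.

Accept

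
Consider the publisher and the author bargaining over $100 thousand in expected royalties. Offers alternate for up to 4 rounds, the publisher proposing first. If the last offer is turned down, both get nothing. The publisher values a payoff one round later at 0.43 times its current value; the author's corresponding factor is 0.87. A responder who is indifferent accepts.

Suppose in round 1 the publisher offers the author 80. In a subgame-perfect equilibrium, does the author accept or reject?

Reject

Round 4 (the author proposes): the publisher will accept anything ≥ 0, so the author offers 0 and keeps 100.
Round 3 (the publisher proposes): the author can get 100 next round, worth 0.87 × 100 = 87 now, so the publisher offers 87, keeping 13.
Round 2 (the author proposes): the publisher can get 13 next round, worth 0.43 × 13 = 5.59 now; the author offers that and keeps 94.41.
So by rejecting in round 1, the author gets 94.41 next round, worth 0.87 × 94.41 = 82.1367 now.
Offer 80 < 82.1367, so the author rejects.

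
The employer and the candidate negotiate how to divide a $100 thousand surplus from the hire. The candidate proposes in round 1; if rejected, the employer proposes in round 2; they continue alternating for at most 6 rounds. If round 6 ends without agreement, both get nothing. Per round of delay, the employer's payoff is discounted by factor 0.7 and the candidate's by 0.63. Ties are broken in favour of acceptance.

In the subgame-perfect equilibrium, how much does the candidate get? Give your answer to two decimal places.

By backward induction:
Round 6 (the employer proposes): the candidate will accept anything ≥ 0, so the employer offers 0 and keeps 100.
Round 5 (the candidate proposes): the employer can get 100 next round, worth 0.7 × 100 = 70 now, so the candidate offers 70, keeping 30.
Round 4 (the employer proposes): the candidate can get 30 next round, worth 0.63 × 30 = 18.9 now, so the employer offers 18.9, keeping 81.1.
Round 3 (the candidate proposes): the employer can get 81.1 next round, worth 0.7 × 81.1 = 56.77 now; the candidate offers that and keeps 43.23.
Round 2 (the employer proposes): the candidate can get 43.23 next round, worth 0.63 × 43.23 = 27.2349 now; the employer offers that and keeps 72.7651.
Round 1 (the candidate proposes): the employer can get 72.7651 next round, worth 0.7 × 72.7651 = 50.93557 now. The candidate offers 50.93557 and keeps 100 − 50.93557 = 49.06443.

49.06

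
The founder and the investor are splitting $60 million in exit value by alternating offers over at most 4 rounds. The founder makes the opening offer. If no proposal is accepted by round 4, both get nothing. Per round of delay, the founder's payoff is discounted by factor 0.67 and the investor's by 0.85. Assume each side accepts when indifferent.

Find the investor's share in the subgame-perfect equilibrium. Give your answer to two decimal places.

Round 4 (the investor proposes): the founder will accept anything ≥ 0, so the investor offers 0 and keeps 60.
Round 3 (the founder proposes): the investor can get 60 next round, worth 0.85 × 60 = 51 now; the founder offers that and keeps 9.
Round 2 (the investor proposes): the founder can get 9 next round, worth 0.67 × 9 = 6.03 now, so the investor offers 6.03, keeping 53.97.
Round 1 (the founder proposes): the investor can get 53.97 next round, worth 0.85 × 53.97 = 45.8745 now, so the founder offers 45.8745, keeping 14.1255.

45.87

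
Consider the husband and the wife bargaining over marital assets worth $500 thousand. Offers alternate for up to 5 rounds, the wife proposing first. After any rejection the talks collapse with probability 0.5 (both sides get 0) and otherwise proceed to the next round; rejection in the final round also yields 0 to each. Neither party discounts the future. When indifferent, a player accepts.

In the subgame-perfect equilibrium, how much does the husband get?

Round 5 (the wife proposes): rejection yields 0 for the husband; the wife offers 0 and keeps 500.
Round 4 (the husband proposes): rejecting gives the wife an expected 0.5 × 500 = 250; the husband offers that and keeps 250.
Round 3 (the wife proposes): rejecting gives the husband an expected 0.5 × 250 = 125; the wife offers that and keeps 375.
Round 2 (the husband proposes): rejecting gives the wife an expected 0.5 × 375 = 187.5, so the husband offers 187.5, keeping 312.5.
Round 1 (the wife proposes): rejecting gives the husband an expected 0.5 × 312.5 = 156.25, so the wife offers 156.25, keeping 343.75.

156.25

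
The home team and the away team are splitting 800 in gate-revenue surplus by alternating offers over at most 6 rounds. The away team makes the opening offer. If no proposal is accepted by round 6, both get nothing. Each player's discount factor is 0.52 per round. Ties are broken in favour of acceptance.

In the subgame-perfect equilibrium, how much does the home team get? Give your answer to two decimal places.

Solve by backward induction from round 6.
Round 6 (the home team proposes): the away team will accept anything ≥ 0, so the home team offers 0 and keeps 800.
Round 5 (the away team proposes): the home team can get 800 next round, worth 0.52 × 800 = 416 now, so the away team offers 416, keeping 384.
Round 4 (the home team proposes): the away team can get 384 next round, worth 0.52 × 384 = 199.68 now. The home team offers 199.68 and keeps 800 − 199.68 = 600.32.
Round 3 (the away team proposes): the home team can get 600.32 next round, worth 0.52 × 600.32 = 312.1664 now. The away team offers 312.1664 and keeps 800 − 312.1664 = 487.8336.
Round 2 (the home team proposes): the away team can get 487.8336 next round, worth 0.52 × 487.8336 = 253.673472 now. The home team offers 253.673472 and keeps 800 − 253.673472 = 546.326528.
Round 1 (the away team proposes): the home team can get 546.326528 next round, worth 0.52 × 546.326528 = 284.08979456 now. The away team offers 284.08979456 and keeps 800 − 284.08979456 = 515.91020544.

284.09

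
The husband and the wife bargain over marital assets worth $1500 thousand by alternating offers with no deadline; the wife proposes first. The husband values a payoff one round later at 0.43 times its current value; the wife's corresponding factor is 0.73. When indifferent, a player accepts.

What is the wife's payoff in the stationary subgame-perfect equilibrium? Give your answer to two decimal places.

1246.17

When the wife proposes, the husband accepts any offer worth at least 0.43 times what the husband would get by proposing next round; and vice versa.
This gives x = 1500 − 0.43y and y = 1500 − 0.73x, where x and y are each side's share when it proposes.
Hence (1 − 0.43·0.73)x = 1500(1 − 0.43), i.e. 0.6861·x = 855.
x ≈ 1246.1740; the husband's share is 1500 − x ≈ 253.8260.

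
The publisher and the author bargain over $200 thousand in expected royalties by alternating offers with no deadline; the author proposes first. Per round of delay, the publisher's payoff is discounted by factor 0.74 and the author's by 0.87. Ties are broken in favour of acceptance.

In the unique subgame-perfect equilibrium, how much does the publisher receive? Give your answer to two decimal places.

54.01

Let x be the author's share when the author proposes and y be the publisher's share when the publisher proposes.
The publisher accepts iff offered ≥ 0.74·y, so x = 200 − 0.74y. Symmetrically y = 200 − 0.87x.
Substituting: x = 200 − 0.74(200 − 0.87x), giving x(1 − 0.87·0.74) = 200(1 − 0.74).
So x = 200 × 0.26 / 0.3562 ≈ 145.9854, and the publisher receives 200 − x ≈ 54.0146.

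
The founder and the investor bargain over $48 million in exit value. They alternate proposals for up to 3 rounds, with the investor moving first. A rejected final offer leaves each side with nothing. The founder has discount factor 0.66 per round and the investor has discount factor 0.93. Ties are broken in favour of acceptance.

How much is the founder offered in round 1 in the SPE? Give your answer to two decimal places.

2.22

Solve by backward induction from round 3.
Round 3 (the investor proposes): the founder will accept anything ≥ 0, so the investor offers 0 and keeps 48.
Round 2 (the founder proposes): the investor can get 48 next round, worth 0.93 × 48 = 44.64 now. The founder offers 44.64 and keeps 48 − 44.64 = 3.36.
Round 1 (the investor proposes): the founder can get 3.36 next round, worth 0.66 × 3.36 = 2.2176 now. The investor offers 2.2176 and keeps 48 − 2.2176 = 45.7824.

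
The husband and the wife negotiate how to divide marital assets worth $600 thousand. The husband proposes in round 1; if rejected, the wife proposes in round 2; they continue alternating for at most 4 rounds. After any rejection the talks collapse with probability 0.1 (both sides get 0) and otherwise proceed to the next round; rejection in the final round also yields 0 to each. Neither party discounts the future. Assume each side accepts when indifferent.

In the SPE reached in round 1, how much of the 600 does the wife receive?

491.4

By backward induction:
Round 4 (the wife proposes): rejection yields 0 for the husband; the wife offers 0 and keeps 600.
Round 3 (the husband proposes): rejecting gives the wife an expected 0.9 × 600 = 540. The husband offers 540 and keeps 600 − 540 = 60.
Round 2 (the wife proposes): rejecting gives the husband an expected 0.9 × 60 = 54, so the wife offers 54, keeping 546.
Round 1 (the husband proposes): rejecting gives the wife an expected 0.9 × 546 = 491.4, so the husband offers 491.4, keeping 108.6.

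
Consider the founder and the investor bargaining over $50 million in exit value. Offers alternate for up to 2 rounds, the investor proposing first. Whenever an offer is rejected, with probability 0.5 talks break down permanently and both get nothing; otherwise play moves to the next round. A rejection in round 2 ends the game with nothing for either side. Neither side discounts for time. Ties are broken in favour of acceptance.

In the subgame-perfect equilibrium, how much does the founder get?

By backward induction:
Round 2 (the founder proposes): the investor will accept anything ≥ 0, so the founder offers 0 and keeps 50.
Round 1 (the investor proposes): rejecting gives the founder an expected 0.5 × 50 = 25. The investor offers 25 and keeps 50 − 25 = 25.

25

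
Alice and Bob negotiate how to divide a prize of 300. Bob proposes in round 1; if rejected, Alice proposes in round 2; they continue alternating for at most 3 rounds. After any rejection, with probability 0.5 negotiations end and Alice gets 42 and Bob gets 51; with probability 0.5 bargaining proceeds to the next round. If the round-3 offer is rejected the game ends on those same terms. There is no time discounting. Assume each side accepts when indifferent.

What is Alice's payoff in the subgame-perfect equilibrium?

93.75

By backward induction:
Round 3 (Bob proposes): Alice gets 42 if talks fail, so Bob offers 42 and keeps 258.
Round 2 (Alice proposes): rejecting gives Bob an expected 0.5 × 258 + 0.5 × 51 = 154.5; Alice offers that and keeps 145.5.
Round 1 (Bob proposes): rejecting gives Alice an expected 0.5 × 145.5 + 0.5 × 42 = 93.75, so Bob offers 93.75, keeping 206.25.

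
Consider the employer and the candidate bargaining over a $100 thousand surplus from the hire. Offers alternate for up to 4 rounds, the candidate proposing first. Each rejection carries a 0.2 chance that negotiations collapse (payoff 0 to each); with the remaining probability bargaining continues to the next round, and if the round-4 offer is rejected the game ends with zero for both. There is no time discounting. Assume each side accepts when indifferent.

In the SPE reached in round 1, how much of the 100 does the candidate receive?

32.8

By backward induction:
Round 4 (the employer proposes): the candidate will accept anything ≥ 0, so the employer offers 0 and keeps 100.
Round 3 (the candidate proposes): rejecting gives the employer an expected 0.8 × 100 = 80, so the candidate offers 80, keeping 20.
Round 2 (the employer proposes): rejecting gives the candidate an expected 0.8 × 20 = 16; the employer offers that and keeps 84.
Round 1 (the candidate proposes): rejecting gives the employer an expected 0.8 × 84 = 67.2; the candidate offers that and keeps 32.8.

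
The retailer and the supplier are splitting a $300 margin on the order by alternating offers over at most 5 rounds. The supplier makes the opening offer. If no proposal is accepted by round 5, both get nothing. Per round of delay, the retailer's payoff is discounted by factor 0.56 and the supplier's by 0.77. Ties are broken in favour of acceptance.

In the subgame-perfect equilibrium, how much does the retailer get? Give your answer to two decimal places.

Work backward from the last round.
Round 5 (the supplier proposes): the retailer will accept anything ≥ 0, so the supplier offers 0 and keeps 300.
Round 4 (the retailer proposes): the supplier can get 300 next round, worth 0.77 × 300 = 231 now. The retailer offers 231 and keeps 300 − 231 = 69.
Round 3 (the supplier proposes): the retailer can get 69 next round, worth 0.56 × 69 = 38.64 now. The supplier offers 38.64 and keeps 300 − 38.64 = 261.36.
Round 2 (the retailer proposes): the supplier can get 261.36 next round, worth 0.77 × 261.36 = 201.2472 now, so the retailer offers 201.2472, keeping 98.7528.
Round 1 (the supplier proposes): the retailer can get 98.7528 next round, worth 0.56 × 98.7528 = 55.301568 now. The supplier offers 55.301568 and keeps 300 − 55.301568 = 244.698432.

55.30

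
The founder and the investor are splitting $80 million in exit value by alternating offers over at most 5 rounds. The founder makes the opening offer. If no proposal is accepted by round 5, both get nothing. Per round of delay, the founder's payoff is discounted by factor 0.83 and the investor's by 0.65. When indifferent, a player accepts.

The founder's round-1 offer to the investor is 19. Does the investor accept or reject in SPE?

Round 5 (the founder proposes): the investor will accept anything ≥ 0, so the founder offers 0 and keeps 80.
Round 4 (the investor proposes): the founder can get 80 next round, worth 0.83 × 80 = 66.4 now; the investor offers that and keeps 13.6.
Round 3 (the founder proposes): the investor can get 13.6 next round, worth 0.65 × 13.6 = 8.84 now, so the founder offers 8.84, keeping 71.16.
Round 2 (the investor proposes): the founder can get 71.16 next round, worth 0.83 × 71.16 = 59.0628 now. The investor offers 59.0628 and keeps 80 − 59.0628 = 20.9372.
So by rejecting in round 1, the investor gets 20.9372 next round, worth 0.65 × 20.9372 = 13.60918 now.
Offer 19 ≥ 13.60918, so the investor accepts.

Accept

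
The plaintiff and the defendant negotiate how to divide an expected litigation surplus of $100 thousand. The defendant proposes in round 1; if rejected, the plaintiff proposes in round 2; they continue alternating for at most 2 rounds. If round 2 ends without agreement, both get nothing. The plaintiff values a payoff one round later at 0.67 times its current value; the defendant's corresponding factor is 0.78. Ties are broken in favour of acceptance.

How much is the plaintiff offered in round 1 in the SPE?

67

Round 2 (the plaintiff proposes): the defendant will accept anything ≥ 0, so the plaintiff offers 0 and keeps 100.
Round 1 (the defendant proposes): the plaintiff can get 100 next round, worth 0.67 × 100 = 67 now. The defendant offers 67 and keeps 100 − 67 = 33.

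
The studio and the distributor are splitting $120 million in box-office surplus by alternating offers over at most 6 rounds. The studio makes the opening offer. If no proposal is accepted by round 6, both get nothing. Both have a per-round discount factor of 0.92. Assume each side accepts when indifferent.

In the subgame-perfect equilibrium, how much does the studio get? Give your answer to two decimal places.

24.60

Round 6 (the distributor proposes): rejection yields 0 for the studio; the distributor offers 0 and keeps 120.
Round 5 (the studio proposes): the distributor can get 120 next round, worth 0.92 × 120 = 110.4 now. The studio offers 110.4 and keeps 120 − 110.4 = 9.6.
Round 4 (the distributor proposes): the studio can get 9.6 next round, worth 0.92 × 9.6 = 8.832 now; the distributor offers that and keeps 111.168.
Round 3 (the studio proposes): the distributor can get 111.168 next round, worth 0.92 × 111.168 = 102.27456 now, so the studio offers 102.27456, keeping 17.72544.
Round 2 (the distributor proposes): the studio can get 17.72544 next round, worth 0.92 × 17.72544 = 16.3074048 now, so the distributor offers 16.3074048, keeping 103.6925952.
Round 1 (the studio proposes): the distributor can get 103.6925952 next round, worth 0.92 × 103.6925952 = 95.397187584 now; the studio offers that and keeps 24.602812416.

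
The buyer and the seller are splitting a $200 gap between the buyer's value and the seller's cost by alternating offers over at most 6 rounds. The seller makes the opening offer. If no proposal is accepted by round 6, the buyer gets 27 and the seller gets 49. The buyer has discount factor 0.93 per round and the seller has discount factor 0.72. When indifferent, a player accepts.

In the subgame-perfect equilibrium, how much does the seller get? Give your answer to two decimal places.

50.08

Round 6 (the buyer proposes): the seller gets 49 if talks fail, so the buyer offers 49 and keeps 151.
Round 5 (the seller proposes): the buyer can get 151 next round, worth 0.93 × 151 = 140.43 now. The seller offers 140.43 and keeps 200 − 140.43 = 59.57.
Round 4 (the buyer proposes): the seller can get 59.57 next round, worth 0.72 × 59.57 = 42.8904 now, so the buyer offers 42.8904, keeping 157.1096.
Round 3 (the seller proposes): the buyer can get 157.1096 next round, worth 0.93 × 157.1096 = 146.111928 now, so the seller offers 146.111928, keeping 53.888072.
Round 2 (the buyer proposes): the seller can get 53.888072 next round, worth 0.72 × 53.888072 = 38.79941184 now; the buyer offers that and keeps 161.20058816.
Round 1 (the seller proposes): the buyer can get 161.20058816 next round, worth 0.93 × 161.20058816 = 149.9165469888 now; the seller offers that and keeps 50.0834530112.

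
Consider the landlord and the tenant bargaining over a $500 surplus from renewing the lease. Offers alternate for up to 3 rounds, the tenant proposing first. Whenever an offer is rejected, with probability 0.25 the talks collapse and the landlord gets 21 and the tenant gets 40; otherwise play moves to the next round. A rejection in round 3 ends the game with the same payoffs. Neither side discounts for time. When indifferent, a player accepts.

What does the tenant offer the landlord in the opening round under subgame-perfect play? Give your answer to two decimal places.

103.31

Round 3 (the tenant proposes): the landlord gets 21 if talks fail, so the tenant offers 21 and keeps 479.
Round 2 (the landlord proposes): rejecting gives the tenant an expected 0.75 × 479 + 0.25 × 40 = 369.25; the landlord offers that and keeps 130.75.
Round 1 (the tenant proposes): rejecting gives the landlord an expected 0.75 × 130.75 + 0.25 × 21 = 103.3125. The tenant offers 103.3125 and keeps 500 − 103.3125 = 396.6875.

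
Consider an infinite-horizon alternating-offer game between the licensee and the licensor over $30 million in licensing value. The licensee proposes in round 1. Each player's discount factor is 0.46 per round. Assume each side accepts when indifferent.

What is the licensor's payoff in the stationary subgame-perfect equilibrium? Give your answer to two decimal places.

Let x be the licensee's share when the licensee proposes and y be the licensor's share when the licensor proposes.
The licensor accepts iff offered ≥ 0.46·y, so x = 30 − 0.46y. Symmetrically y = 30 − 0.46x.
Substituting: x = 30 − 0.46(30 − 0.46x), giving x(1 − 0.46·0.46) = 30(1 − 0.46).
So x = 30 × 0.54 / 0.7884 ≈ 20.5479, and the licensor receives 30 − x ≈ 9.4521.

9.45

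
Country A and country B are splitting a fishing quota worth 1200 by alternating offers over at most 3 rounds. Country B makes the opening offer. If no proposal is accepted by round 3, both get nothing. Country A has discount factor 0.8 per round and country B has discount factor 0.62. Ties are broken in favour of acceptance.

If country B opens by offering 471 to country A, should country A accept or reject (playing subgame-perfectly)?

Accept

Work out country A's continuation value if the offer is rejected.
Round 3 (country B proposes): country A will accept anything ≥ 0, so country B offers 0 and keeps 1200.
Round 2 (country A proposes): country B can get 1200 next round, worth 0.62 × 1200 = 744 now, so country A offers 744, keeping 456.
So by rejecting in round 1, country A gets 456 next round, worth 0.8 × 456 = 364.8 now.
Offer 471 ≥ 364.8, so country A accepts.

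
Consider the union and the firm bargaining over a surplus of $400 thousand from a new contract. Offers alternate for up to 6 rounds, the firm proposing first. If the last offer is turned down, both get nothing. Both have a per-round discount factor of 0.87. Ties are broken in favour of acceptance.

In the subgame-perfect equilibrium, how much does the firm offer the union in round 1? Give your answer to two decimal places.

278.85

Work backward from the last round.
Round 6 (the union proposes): rejection yields 0 for the firm; the union offers 0 and keeps 400.
Round 5 (the firm proposes): the union can get 400 next round, worth 0.87 × 400 = 348 now. The firm offers 348 and keeps 400 − 348 = 52.
Round 4 (the union proposes): the firm can get 52 next round, worth 0.87 × 52 = 45.24 now; the union offers that and keeps 354.76.
Round 3 (the firm proposes): the union can get 354.76 next round, worth 0.87 × 354.76 = 308.6412 now, so the firm offers 308.6412, keeping 91.3588.
Round 2 (the union proposes): the firm can get 91.3588 next round, worth 0.87 × 91.3588 = 79.482156 now; the union offers that and keeps 320.517844.
Round 1 (the firm proposes): the union can get 320.517844 next round, worth 0.87 × 320.517844 = 278.85052428 now; the firm offers that and keeps 121.14947572.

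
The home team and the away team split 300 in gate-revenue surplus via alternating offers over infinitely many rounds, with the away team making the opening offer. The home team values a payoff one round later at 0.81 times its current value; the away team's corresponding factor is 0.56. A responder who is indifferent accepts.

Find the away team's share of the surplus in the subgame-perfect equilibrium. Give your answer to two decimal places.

In a stationary SPE each proposer offers the other exactly their discounted continuation value.
If the away team keeps x when proposing and the home team keeps y when proposing, then x = 300 − 0.81y and y = 300 − 0.56x.
Solving: x = 300(1 − 0.81) / (1 − 0.56·0.81) = 57 / 0.5464 ≈ 104.3192.
The home team gets 300 − 104.3192 ≈ 195.6808.

104.32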